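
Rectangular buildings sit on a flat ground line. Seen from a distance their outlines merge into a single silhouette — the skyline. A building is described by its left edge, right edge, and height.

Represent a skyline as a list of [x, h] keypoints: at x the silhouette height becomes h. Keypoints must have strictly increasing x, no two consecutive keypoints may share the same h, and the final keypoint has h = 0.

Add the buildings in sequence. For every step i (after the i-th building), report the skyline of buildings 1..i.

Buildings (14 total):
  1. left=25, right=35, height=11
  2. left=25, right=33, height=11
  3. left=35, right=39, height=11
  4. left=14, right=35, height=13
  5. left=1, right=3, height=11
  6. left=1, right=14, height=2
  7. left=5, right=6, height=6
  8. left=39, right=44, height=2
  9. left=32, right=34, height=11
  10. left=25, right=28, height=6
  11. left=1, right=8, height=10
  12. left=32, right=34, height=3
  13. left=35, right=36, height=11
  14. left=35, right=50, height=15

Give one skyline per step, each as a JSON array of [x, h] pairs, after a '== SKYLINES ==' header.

== SKYLINES ==
[[25,11],[35,0]]
[[25,11],[35,0]]
[[25,11],[39,0]]
[[14,13],[35,11],[39,0]]
[[1,11],[3,0],[14,13],[35,11],[39,0]]
[[1,11],[3,2],[14,13],[35,11],[39,0]]
[[1,11],[3,2],[5,6],[6,2],[14,13],[35,11],[39,0]]
[[1,11],[3,2],[5,6],[6,2],[14,13],[35,11],[39,2],[44,0]]
[[1,11],[3,2],[5,6],[6,2],[14,13],[35,11],[39,2],[44,0]]
[[1,11],[3,2],[5,6],[6,2],[14,13],[35,11],[39,2],[44,0]]
[[1,11],[3,10],[8,2],[14,13],[35,11],[39,2],[44,0]]
[[1,11],[3,10],[8,2],[14,13],[35,11],[39,2],[44,0]]
[[1,11],[3,10],[8,2],[14,13],[35,11],[39,2],[44,0]]
[[1,11],[3,10],[8,2],[14,13],[35,15],[50,0]]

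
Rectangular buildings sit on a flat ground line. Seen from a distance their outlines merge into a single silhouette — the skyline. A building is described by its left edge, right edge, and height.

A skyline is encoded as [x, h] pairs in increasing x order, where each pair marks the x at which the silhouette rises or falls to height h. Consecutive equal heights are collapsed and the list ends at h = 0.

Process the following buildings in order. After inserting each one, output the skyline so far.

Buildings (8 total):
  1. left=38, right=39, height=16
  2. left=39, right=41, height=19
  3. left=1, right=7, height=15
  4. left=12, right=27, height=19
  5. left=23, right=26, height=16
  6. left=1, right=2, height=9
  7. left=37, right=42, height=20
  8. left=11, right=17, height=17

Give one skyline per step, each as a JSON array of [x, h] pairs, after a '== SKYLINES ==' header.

== SKYLINES ==
[[38,16],[39,0]]
[[38,16],[39,19],[41,0]]
[[1,15],[7,0],[38,16],[39,19],[41,0]]
[[1,15],[7,0],[12,19],[27,0],[38,16],[39,19],[41,0]]
[[1,15],[7,0],[12,19],[27,0],[38,16],[39,19],[41,0]]
[[1,15],[7,0],[12,19],[27,0],[38,16],[39,19],[41,0]]
[[1,15],[7,0],[12,19],[27,0],[37,20],[42,0]]
[[1,15],[7,0],[11,17],[12,19],[27,0],[37,20],[42,0]]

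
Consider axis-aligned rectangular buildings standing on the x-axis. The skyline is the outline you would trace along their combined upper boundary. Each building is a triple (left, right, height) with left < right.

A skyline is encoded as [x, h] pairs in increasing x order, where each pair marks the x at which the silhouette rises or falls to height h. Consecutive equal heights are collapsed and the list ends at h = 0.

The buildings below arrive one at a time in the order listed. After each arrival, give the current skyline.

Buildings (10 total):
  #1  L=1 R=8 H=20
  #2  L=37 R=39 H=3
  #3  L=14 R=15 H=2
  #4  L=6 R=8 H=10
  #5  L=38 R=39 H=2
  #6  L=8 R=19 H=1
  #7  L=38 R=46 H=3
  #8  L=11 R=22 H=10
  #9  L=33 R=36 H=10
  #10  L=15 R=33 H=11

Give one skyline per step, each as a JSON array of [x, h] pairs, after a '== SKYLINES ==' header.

== SKYLINES ==
[[1,20],[8,0]]
[[1,20],[8,0],[37,3],[39,0]]
[[1,20],[8,0],[14,2],[15,0],[37,3],[39,0]]
[[1,20],[8,0],[14,2],[15,0],[37,3],[39,0]]
[[1,20],[8,0],[14,2],[15,0],[37,3],[39,0]]
[[1,20],[8,1],[14,2],[15,1],[19,0],[37,3],[39,0]]
[[1,20],[8,1],[14,2],[15,1],[19,0],[37,3],[46,0]]
[[1,20],[8,1],[11,10],[22,0],[37,3],[46,0]]
[[1,20],[8,1],[11,10],[22,0],[33,10],[36,0],[37,3],[46,0]]
[[1,20],[8,1],[11,10],[15,11],[33,10],[36,0],[37,3],[46,0]]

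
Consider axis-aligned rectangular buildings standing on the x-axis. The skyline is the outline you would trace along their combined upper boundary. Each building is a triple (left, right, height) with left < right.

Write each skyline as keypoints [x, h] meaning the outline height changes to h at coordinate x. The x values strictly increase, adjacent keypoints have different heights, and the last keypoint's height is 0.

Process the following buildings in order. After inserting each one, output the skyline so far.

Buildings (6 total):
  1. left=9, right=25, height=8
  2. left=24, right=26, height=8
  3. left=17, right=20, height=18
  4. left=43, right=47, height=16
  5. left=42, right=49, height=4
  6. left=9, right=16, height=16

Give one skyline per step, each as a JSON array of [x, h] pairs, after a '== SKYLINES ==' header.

== SKYLINES ==
[[9,8],[25,0]]
[[9,8],[26,0]]
[[9,8],[17,18],[20,8],[26,0]]
[[9,8],[17,18],[20,8],[26,0],[43,16],[47,0]]
[[9,8],[17,18],[20,8],[26,0],[42,4],[43,16],[47,4],[49,0]]
[[9,16],[16,8],[17,18],[20,8],[26,0],[42,4],[43,16],[47,4],[49,0]]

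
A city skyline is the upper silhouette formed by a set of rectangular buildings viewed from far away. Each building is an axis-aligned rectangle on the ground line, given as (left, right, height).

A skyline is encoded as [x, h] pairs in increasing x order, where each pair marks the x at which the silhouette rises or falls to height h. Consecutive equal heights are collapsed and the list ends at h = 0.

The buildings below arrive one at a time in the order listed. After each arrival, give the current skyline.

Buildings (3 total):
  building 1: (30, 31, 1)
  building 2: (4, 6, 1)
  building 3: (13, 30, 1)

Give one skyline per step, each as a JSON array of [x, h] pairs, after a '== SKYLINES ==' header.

== SKYLINES ==
[[30,1],[31,0]]
[[4,1],[6,0],[30,1],[31,0]]
[[4,1],[6,0],[13,1],[31,0]]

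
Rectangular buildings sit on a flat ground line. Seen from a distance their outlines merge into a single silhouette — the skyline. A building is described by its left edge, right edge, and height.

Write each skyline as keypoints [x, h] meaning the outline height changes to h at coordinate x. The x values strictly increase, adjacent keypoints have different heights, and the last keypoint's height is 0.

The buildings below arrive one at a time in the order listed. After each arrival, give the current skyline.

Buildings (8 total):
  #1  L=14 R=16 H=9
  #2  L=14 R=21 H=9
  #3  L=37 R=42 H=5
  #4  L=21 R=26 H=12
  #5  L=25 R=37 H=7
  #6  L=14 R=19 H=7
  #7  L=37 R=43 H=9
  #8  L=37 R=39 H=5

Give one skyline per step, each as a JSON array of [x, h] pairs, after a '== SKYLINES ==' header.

== SKYLINES ==
[[14,9],[16,0]]
[[14,9],[21,0]]
[[14,9],[21,0],[37,5],[42,0]]
[[14,9],[21,12],[26,0],[37,5],[42,0]]
[[14,9],[21,12],[26,7],[37,5],[42,0]]
[[14,9],[21,12],[26,7],[37,5],[42,0]]
[[14,9],[21,12],[26,7],[37,9],[43,0]]
[[14,9],[21,12],[26,7],[37,9],[43,0]]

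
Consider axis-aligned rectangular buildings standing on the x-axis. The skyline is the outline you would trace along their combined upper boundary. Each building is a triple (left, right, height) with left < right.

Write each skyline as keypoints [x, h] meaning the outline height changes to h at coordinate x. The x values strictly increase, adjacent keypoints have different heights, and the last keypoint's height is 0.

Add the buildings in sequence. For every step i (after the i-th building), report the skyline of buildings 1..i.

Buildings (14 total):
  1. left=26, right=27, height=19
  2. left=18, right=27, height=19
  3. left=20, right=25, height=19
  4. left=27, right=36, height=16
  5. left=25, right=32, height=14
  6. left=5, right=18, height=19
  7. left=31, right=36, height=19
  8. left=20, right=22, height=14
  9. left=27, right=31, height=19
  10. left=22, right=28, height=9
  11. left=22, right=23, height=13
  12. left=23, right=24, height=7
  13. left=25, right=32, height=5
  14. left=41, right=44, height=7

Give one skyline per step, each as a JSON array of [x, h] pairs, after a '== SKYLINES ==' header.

== SKYLINES ==
[[26,19],[27,0]]
[[18,19],[27,0]]
[[18,19],[27,0]]
[[18,19],[27,16],[36,0]]
[[18,19],[27,16],[36,0]]
[[5,19],[27,16],[36,0]]
[[5,19],[27,16],[31,19],[36,0]]
[[5,19],[27,16],[31,19],[36,0]]
[[5,19],[36,0]]
[[5,19],[36,0]]
[[5,19],[36,0]]
[[5,19],[36,0]]
[[5,19],[36,0]]
[[5,19],[36,0],[41,7],[44,0]]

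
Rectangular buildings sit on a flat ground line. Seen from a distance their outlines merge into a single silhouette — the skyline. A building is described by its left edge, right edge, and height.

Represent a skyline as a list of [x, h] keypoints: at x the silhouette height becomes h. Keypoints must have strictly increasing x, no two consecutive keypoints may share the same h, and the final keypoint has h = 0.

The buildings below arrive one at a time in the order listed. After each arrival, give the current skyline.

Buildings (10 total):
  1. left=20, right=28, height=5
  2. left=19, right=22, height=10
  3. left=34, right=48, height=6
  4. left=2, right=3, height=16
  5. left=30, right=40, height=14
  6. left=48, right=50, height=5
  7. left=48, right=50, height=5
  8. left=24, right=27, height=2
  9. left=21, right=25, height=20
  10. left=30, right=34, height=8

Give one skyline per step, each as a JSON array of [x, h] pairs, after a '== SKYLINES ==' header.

== SKYLINES ==
[[20,5],[28,0]]
[[19,10],[22,5],[28,0]]
[[19,10],[22,5],[28,0],[34,6],[48,0]]
[[2,16],[3,0],[19,10],[22,5],[28,0],[34,6],[48,0]]
[[2,16],[3,0],[19,10],[22,5],[28,0],[30,14],[40,6],[48,0]]
[[2,16],[3,0],[19,10],[22,5],[28,0],[30,14],[40,6],[48,5],[50,0]]
[[2,16],[3,0],[19,10],[22,5],[28,0],[30,14],[40,6],[48,5],[50,0]]
[[2,16],[3,0],[19,10],[22,5],[28,0],[30,14],[40,6],[48,5],[50,0]]
[[2,16],[3,0],[19,10],[21,20],[25,5],[28,0],[30,14],[40,6],[48,5],[50,0]]
[[2,16],[3,0],[19,10],[21,20],[25,5],[28,0],[30,14],[40,6],[48,5],[50,0]]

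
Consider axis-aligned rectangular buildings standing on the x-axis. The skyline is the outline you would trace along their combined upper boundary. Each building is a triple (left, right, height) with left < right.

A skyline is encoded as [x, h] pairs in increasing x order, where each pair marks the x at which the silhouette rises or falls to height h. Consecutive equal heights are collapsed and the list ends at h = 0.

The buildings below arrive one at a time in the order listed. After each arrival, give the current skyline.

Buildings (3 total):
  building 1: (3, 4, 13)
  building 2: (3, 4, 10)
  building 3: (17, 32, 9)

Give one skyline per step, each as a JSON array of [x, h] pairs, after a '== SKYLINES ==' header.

== SKYLINES ==
[[3,13],[4,0]]
[[3,13],[4,0]]
[[3,13],[4,0],[17,9],[32,0]]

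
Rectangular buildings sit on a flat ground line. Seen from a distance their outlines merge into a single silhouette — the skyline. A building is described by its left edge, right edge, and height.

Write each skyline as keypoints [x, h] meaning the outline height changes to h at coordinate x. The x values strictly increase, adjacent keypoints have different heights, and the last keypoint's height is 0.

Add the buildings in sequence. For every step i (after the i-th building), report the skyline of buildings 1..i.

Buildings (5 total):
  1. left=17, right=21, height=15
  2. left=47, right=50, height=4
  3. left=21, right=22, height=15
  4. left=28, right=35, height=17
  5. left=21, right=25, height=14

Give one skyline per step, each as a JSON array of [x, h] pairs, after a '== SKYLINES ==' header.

== SKYLINES ==
[[17,15],[21,0]]
[[17,15],[21,0],[47,4],[50,0]]
[[17,15],[22,0],[47,4],[50,0]]
[[17,15],[22,0],[28,17],[35,0],[47,4],[50,0]]
[[17,15],[22,14],[25,0],[28,17],[35,0],[47,4],[50,0]]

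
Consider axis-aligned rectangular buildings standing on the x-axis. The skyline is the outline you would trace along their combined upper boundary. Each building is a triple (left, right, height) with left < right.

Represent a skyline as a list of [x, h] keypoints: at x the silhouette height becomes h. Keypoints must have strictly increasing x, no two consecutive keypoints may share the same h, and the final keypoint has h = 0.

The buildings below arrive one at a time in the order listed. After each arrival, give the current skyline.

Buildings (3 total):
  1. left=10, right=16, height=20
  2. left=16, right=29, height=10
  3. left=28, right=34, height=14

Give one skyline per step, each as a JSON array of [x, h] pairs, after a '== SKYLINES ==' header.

== SKYLINES ==
[[10,20],[16,0]]
[[10,20],[16,10],[29,0]]
[[10,20],[16,10],[28,14],[34,0]]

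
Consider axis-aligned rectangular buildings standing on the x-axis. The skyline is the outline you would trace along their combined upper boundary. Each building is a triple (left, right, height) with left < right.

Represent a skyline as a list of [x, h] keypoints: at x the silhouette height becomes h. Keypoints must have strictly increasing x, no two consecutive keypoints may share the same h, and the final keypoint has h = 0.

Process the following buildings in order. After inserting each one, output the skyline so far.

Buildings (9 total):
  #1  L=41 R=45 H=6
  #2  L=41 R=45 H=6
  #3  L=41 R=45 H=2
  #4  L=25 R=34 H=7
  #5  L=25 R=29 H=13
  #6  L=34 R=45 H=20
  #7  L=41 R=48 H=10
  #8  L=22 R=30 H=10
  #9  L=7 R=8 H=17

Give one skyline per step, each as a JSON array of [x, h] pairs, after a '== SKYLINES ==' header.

== SKYLINES ==
[[41,6],[45,0]]
[[41,6],[45,0]]
[[41,6],[45,0]]
[[25,7],[34,0],[41,6],[45,0]]
[[25,13],[29,7],[34,0],[41,6],[45,0]]
[[25,13],[29,7],[34,20],[45,0]]
[[25,13],[29,7],[34,20],[45,10],[48,0]]
[[22,10],[25,13],[29,10],[30,7],[34,20],[45,10],[48,0]]
[[7,17],[8,0],[22,10],[25,13],[29,10],[30,7],[34,20],[45,10],[48,0]]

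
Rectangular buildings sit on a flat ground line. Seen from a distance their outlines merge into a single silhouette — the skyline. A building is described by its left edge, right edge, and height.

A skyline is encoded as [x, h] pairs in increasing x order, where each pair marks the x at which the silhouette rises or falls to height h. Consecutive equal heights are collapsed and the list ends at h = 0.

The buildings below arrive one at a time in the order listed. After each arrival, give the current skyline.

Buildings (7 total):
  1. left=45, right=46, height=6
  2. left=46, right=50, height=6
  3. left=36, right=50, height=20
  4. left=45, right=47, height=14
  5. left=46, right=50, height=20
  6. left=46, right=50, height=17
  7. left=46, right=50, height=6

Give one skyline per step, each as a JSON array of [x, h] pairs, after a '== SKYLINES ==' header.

== SKYLINES ==
[[45,6],[46,0]]
[[45,6],[50,0]]
[[36,20],[50,0]]
[[36,20],[50,0]]
[[36,20],[50,0]]
[[36,20],[50,0]]
[[36,20],[50,0]]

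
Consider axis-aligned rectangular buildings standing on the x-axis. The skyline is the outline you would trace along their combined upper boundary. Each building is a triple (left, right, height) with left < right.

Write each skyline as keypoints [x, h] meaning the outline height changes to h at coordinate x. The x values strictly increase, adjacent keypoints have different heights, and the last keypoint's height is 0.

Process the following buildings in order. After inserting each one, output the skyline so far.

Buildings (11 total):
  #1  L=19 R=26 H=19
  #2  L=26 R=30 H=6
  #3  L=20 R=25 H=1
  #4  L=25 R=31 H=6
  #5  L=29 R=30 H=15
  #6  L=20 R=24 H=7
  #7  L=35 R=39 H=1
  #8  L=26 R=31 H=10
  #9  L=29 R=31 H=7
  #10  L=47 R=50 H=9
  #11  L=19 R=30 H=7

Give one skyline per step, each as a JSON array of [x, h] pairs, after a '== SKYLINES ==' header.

== SKYLINES ==
[[19,19],[26,0]]
[[19,19],[26,6],[30,0]]
[[19,19],[26,6],[30,0]]
[[19,19],[26,6],[31,0]]
[[19,19],[26,6],[29,15],[30,6],[31,0]]
[[19,19],[26,6],[29,15],[30,6],[31,0]]
[[19,19],[26,6],[29,15],[30,6],[31,0],[35,1],[39,0]]
[[19,19],[26,10],[29,15],[30,10],[31,0],[35,1],[39,0]]
[[19,19],[26,10],[29,15],[30,10],[31,0],[35,1],[39,0]]
[[19,19],[26,10],[29,15],[30,10],[31,0],[35,1],[39,0],[47,9],[50,0]]
[[19,19],[26,10],[29,15],[30,10],[31,0],[35,1],[39,0],[47,9],[50,0]]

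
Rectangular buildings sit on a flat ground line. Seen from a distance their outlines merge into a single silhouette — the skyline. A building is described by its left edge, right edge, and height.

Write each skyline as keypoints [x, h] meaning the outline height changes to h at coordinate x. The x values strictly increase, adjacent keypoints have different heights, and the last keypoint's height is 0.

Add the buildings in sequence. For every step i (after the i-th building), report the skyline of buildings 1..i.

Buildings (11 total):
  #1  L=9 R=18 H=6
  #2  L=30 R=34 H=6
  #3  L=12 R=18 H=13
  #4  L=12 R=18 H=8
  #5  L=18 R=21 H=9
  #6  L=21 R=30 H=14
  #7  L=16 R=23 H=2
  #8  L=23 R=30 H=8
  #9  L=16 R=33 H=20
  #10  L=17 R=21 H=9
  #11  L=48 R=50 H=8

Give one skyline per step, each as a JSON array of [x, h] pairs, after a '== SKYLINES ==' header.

== SKYLINES ==
[[9,6],[18,0]]
[[9,6],[18,0],[30,6],[34,0]]
[[9,6],[12,13],[18,0],[30,6],[34,0]]
[[9,6],[12,13],[18,0],[30,6],[34,0]]
[[9,6],[12,13],[18,9],[21,0],[30,6],[34,0]]
[[9,6],[12,13],[18,9],[21,14],[30,6],[34,0]]
[[9,6],[12,13],[18,9],[21,14],[30,6],[34,0]]
[[9,6],[12,13],[18,9],[21,14],[30,6],[34,0]]
[[9,6],[12,13],[16,20],[33,6],[34,0]]
[[9,6],[12,13],[16,20],[33,6],[34,0]]
[[9,6],[12,13],[16,20],[33,6],[34,0],[48,8],[50,0]]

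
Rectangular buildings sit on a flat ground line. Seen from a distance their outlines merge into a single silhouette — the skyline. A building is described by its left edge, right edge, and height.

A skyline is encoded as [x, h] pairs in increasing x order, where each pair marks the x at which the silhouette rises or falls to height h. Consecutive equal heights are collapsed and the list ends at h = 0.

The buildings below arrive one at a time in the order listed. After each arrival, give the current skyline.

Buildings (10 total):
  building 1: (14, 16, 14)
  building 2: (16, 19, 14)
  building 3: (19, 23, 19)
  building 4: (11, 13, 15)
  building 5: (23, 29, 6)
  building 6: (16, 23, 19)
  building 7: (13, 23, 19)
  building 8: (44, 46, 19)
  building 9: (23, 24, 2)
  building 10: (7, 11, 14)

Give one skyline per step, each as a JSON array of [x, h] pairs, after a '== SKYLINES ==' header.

== SKYLINES ==
[[14,14],[16,0]]
[[14,14],[19,0]]
[[14,14],[19,19],[23,0]]
[[11,15],[13,0],[14,14],[19,19],[23,0]]
[[11,15],[13,0],[14,14],[19,19],[23,6],[29,0]]
[[11,15],[13,0],[14,14],[16,19],[23,6],[29,0]]
[[11,15],[13,19],[23,6],[29,0]]
[[11,15],[13,19],[23,6],[29,0],[44,19],[46,0]]
[[11,15],[13,19],[23,6],[29,0],[44,19],[46,0]]
[[7,14],[11,15],[13,19],[23,6],[29,0],[44,19],[46,0]]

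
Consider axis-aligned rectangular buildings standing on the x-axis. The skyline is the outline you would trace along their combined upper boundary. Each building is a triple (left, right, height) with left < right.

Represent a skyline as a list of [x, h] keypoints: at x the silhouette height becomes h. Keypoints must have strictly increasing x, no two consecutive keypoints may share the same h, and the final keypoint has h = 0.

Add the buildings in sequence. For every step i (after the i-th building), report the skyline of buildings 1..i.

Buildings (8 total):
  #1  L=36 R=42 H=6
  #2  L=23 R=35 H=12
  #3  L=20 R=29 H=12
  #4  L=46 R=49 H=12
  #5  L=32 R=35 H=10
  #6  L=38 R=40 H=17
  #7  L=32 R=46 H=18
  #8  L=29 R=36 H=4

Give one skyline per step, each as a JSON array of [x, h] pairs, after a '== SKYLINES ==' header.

== SKYLINES ==
[[36,6],[42,0]]
[[23,12],[35,0],[36,6],[42,0]]
[[20,12],[35,0],[36,6],[42,0]]
[[20,12],[35,0],[36,6],[42,0],[46,12],[49,0]]
[[20,12],[35,0],[36,6],[42,0],[46,12],[49,0]]
[[20,12],[35,0],[36,6],[38,17],[40,6],[42,0],[46,12],[49,0]]
[[20,12],[32,18],[46,12],[49,0]]
[[20,12],[32,18],[46,12],[49,0]]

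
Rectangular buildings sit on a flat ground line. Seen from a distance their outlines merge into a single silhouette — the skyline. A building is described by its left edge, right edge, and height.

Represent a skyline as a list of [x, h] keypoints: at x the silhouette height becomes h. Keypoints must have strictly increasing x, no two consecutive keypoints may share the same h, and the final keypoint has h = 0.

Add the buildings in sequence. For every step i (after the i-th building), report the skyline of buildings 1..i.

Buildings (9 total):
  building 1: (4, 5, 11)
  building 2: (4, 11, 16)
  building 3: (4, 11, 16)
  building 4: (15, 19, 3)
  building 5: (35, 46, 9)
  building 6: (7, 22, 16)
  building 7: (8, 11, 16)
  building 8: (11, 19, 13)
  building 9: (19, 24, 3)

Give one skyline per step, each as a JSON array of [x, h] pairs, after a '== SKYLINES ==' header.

== SKYLINES ==
[[4,11],[5,0]]
[[4,16],[11,0]]
[[4,16],[11,0]]
[[4,16],[11,0],[15,3],[19,0]]
[[4,16],[11,0],[15,3],[19,0],[35,9],[46,0]]
[[4,16],[22,0],[35,9],[46,0]]
[[4,16],[22,0],[35,9],[46,0]]
[[4,16],[22,0],[35,9],[46,0]]
[[4,16],[22,3],[24,0],[35,9],[46,0]]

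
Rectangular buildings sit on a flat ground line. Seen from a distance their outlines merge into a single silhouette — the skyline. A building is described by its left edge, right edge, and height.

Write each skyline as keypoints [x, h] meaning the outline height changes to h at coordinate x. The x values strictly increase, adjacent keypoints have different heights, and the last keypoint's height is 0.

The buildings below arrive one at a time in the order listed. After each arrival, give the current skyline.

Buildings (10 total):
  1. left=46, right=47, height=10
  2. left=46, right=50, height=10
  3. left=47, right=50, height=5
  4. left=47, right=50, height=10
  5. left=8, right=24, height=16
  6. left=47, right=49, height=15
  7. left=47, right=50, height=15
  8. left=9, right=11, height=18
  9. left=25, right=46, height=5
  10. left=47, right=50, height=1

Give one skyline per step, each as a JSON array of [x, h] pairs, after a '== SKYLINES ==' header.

== SKYLINES ==
[[46,10],[47,0]]
[[46,10],[50,0]]
[[46,10],[50,0]]
[[46,10],[50,0]]
[[8,16],[24,0],[46,10],[50,0]]
[[8,16],[24,0],[46,10],[47,15],[49,10],[50,0]]
[[8,16],[24,0],[46,10],[47,15],[50,0]]
[[8,16],[9,18],[11,16],[24,0],[46,10],[47,15],[50,0]]
[[8,16],[9,18],[11,16],[24,0],[25,5],[46,10],[47,15],[50,0]]
[[8,16],[9,18],[11,16],[24,0],[25,5],[46,10],[47,15],[50,0]]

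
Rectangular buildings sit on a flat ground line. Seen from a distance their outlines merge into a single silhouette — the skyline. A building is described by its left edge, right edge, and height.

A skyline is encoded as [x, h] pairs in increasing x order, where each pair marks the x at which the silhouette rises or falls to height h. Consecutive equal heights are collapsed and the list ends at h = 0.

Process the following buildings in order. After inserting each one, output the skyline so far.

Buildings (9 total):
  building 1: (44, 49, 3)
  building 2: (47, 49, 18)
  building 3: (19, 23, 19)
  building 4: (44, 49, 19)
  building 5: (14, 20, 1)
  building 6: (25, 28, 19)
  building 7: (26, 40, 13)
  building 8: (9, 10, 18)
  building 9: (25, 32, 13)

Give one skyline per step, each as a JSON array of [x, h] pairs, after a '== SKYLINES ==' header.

== SKYLINES ==
[[44,3],[49,0]]
[[44,3],[47,18],[49,0]]
[[19,19],[23,0],[44,3],[47,18],[49,0]]
[[19,19],[23,0],[44,19],[49,0]]
[[14,1],[19,19],[23,0],[44,19],[49,0]]
[[14,1],[19,19],[23,0],[25,19],[28,0],[44,19],[49,0]]
[[14,1],[19,19],[23,0],[25,19],[28,13],[40,0],[44,19],[49,0]]
[[9,18],[10,0],[14,1],[19,19],[23,0],[25,19],[28,13],[40,0],[44,19],[49,0]]
[[9,18],[10,0],[14,1],[19,19],[23,0],[25,19],[28,13],[40,0],[44,19],[49,0]]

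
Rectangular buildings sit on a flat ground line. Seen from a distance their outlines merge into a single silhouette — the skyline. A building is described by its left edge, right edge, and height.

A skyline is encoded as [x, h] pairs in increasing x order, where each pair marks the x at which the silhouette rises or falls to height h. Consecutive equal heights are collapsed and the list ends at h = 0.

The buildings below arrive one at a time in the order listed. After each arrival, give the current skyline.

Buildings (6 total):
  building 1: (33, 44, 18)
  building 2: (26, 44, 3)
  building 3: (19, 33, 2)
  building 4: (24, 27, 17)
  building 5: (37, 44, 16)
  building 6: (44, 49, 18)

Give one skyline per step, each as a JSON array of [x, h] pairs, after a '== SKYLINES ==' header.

== SKYLINES ==
[[33,18],[44,0]]
[[26,3],[33,18],[44,0]]
[[19,2],[26,3],[33,18],[44,0]]
[[19,2],[24,17],[27,3],[33,18],[44,0]]
[[19,2],[24,17],[27,3],[33,18],[44,0]]
[[19,2],[24,17],[27,3],[33,18],[49,0]]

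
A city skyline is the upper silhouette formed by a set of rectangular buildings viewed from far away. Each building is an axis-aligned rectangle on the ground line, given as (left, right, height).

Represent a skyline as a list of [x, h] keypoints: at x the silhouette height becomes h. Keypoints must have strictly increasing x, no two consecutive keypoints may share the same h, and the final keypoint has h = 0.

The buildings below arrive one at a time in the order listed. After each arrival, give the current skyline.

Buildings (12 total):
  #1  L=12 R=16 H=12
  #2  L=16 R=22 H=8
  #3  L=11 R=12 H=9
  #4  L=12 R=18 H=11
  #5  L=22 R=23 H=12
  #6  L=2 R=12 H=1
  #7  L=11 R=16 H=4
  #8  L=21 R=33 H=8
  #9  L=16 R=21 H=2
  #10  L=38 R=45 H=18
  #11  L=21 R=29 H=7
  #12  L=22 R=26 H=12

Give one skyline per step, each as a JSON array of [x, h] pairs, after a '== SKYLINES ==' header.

== SKYLINES ==
[[12,12],[16,0]]
[[12,12],[16,8],[22,0]]
[[11,9],[12,12],[16,8],[22,0]]
[[11,9],[12,12],[16,11],[18,8],[22,0]]
[[11,9],[12,12],[16,11],[18,8],[22,12],[23,0]]
[[2,1],[11,9],[12,12],[16,11],[18,8],[22,12],[23,0]]
[[2,1],[11,9],[12,12],[16,11],[18,8],[22,12],[23,0]]
[[2,1],[11,9],[12,12],[16,11],[18,8],[22,12],[23,8],[33,0]]
[[2,1],[11,9],[12,12],[16,11],[18,8],[22,12],[23,8],[33,0]]
[[2,1],[11,9],[12,12],[16,11],[18,8],[22,12],[23,8],[33,0],[38,18],[45,0]]
[[2,1],[11,9],[12,12],[16,11],[18,8],[22,12],[23,8],[33,0],[38,18],[45,0]]
[[2,1],[11,9],[12,12],[16,11],[18,8],[22,12],[26,8],[33,0],[38,18],[45,0]]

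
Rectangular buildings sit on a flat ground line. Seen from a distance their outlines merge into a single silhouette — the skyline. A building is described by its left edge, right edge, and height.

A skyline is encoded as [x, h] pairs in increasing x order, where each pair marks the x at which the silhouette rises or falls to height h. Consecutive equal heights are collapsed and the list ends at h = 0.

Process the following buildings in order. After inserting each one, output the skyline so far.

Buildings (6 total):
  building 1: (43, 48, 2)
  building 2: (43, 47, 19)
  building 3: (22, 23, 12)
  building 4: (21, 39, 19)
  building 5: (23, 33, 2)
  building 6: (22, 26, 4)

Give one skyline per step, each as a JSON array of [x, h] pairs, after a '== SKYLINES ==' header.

== SKYLINES ==
[[43,2],[48,0]]
[[43,19],[47,2],[48,0]]
[[22,12],[23,0],[43,19],[47,2],[48,0]]
[[21,19],[39,0],[43,19],[47,2],[48,0]]
[[21,19],[39,0],[43,19],[47,2],[48,0]]
[[21,19],[39,0],[43,19],[47,2],[48,0]]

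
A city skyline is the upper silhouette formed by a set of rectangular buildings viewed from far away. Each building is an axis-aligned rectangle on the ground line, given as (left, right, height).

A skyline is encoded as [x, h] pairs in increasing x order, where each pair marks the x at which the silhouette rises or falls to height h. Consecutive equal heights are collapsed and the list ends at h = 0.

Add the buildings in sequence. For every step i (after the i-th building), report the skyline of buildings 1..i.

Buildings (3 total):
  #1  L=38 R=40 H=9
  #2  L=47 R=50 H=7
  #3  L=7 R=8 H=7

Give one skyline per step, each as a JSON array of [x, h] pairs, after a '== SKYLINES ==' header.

== SKYLINES ==
[[38,9],[40,0]]
[[38,9],[40,0],[47,7],[50,0]]
[[7,7],[8,0],[38,9],[40,0],[47,7],[50,0]]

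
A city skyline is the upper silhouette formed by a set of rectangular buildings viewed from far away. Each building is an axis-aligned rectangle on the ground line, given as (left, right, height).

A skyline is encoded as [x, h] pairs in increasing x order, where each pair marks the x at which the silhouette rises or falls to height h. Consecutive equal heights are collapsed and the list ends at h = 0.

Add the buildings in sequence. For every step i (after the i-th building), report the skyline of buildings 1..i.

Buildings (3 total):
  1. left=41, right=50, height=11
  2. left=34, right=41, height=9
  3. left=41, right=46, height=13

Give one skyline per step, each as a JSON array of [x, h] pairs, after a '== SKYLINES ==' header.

== SKYLINES ==
[[41,11],[50,0]]
[[34,9],[41,11],[50,0]]
[[34,9],[41,13],[46,11],[50,0]]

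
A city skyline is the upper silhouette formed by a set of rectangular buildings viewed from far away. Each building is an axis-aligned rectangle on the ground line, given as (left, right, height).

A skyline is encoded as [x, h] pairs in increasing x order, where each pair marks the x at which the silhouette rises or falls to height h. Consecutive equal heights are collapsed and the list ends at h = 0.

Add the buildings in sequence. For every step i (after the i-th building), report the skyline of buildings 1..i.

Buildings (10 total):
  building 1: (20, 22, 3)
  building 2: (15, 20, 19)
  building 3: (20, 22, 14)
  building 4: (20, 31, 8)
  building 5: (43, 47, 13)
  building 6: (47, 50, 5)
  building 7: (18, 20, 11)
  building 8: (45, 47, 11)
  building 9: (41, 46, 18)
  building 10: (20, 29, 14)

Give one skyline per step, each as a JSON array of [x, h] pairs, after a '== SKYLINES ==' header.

== SKYLINES ==
[[20,3],[22,0]]
[[15,19],[20,3],[22,0]]
[[15,19],[20,14],[22,0]]
[[15,19],[20,14],[22,8],[31,0]]
[[15,19],[20,14],[22,8],[31,0],[43,13],[47,0]]
[[15,19],[20,14],[22,8],[31,0],[43,13],[47,5],[50,0]]
[[15,19],[20,14],[22,8],[31,0],[43,13],[47,5],[50,0]]
[[15,19],[20,14],[22,8],[31,0],[43,13],[47,5],[50,0]]
[[15,19],[20,14],[22,8],[31,0],[41,18],[46,13],[47,5],[50,0]]
[[15,19],[20,14],[29,8],[31,0],[41,18],[46,13],[47,5],[50,0]]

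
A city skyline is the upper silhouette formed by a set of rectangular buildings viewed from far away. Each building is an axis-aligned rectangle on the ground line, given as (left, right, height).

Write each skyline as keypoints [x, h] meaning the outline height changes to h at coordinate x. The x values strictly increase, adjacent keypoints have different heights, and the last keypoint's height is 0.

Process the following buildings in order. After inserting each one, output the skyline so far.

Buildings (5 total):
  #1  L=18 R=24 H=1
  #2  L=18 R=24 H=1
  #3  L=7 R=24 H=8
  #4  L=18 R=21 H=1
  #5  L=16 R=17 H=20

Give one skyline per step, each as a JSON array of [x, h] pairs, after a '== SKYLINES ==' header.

== SKYLINES ==
[[18,1],[24,0]]
[[18,1],[24,0]]
[[7,8],[24,0]]
[[7,8],[24,0]]
[[7,8],[16,20],[17,8],[24,0]]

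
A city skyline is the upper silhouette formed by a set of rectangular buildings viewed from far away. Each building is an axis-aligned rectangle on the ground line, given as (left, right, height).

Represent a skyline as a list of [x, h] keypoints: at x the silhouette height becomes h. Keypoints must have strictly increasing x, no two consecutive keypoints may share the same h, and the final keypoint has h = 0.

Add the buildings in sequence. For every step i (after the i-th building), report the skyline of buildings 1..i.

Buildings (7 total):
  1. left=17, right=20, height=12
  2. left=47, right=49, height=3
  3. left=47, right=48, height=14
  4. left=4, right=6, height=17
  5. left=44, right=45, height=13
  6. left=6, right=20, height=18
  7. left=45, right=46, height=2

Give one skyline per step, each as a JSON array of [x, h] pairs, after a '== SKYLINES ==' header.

== SKYLINES ==
[[17,12],[20,0]]
[[17,12],[20,0],[47,3],[49,0]]
[[17,12],[20,0],[47,14],[48,3],[49,0]]
[[4,17],[6,0],[17,12],[20,0],[47,14],[48,3],[49,0]]
[[4,17],[6,0],[17,12],[20,0],[44,13],[45,0],[47,14],[48,3],[49,0]]
[[4,17],[6,18],[20,0],[44,13],[45,0],[47,14],[48,3],[49,0]]
[[4,17],[6,18],[20,0],[44,13],[45,2],[46,0],[47,14],[48,3],[49,0]]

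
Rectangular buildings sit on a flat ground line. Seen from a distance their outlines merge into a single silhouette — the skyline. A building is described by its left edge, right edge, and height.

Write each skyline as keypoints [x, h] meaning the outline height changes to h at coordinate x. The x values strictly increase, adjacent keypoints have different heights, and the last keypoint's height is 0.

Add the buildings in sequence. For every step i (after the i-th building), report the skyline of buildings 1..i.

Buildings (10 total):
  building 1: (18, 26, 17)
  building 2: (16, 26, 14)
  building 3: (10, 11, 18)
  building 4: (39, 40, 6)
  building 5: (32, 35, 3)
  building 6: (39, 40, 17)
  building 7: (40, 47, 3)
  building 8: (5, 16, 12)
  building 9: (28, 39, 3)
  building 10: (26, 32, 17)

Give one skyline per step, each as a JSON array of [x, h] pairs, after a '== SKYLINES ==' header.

== SKYLINES ==
[[18,17],[26,0]]
[[16,14],[18,17],[26,0]]
[[10,18],[11,0],[16,14],[18,17],[26,0]]
[[10,18],[11,0],[16,14],[18,17],[26,0],[39,6],[40,0]]
[[10,18],[11,0],[16,14],[18,17],[26,0],[32,3],[35,0],[39,6],[40,0]]
[[10,18],[11,0],[16,14],[18,17],[26,0],[32,3],[35,0],[39,17],[40,0]]
[[10,18],[11,0],[16,14],[18,17],[26,0],[32,3],[35,0],[39,17],[40,3],[47,0]]
[[5,12],[10,18],[11,12],[16,14],[18,17],[26,0],[32,3],[35,0],[39,17],[40,3],[47,0]]
[[5,12],[10,18],[11,12],[16,14],[18,17],[26,0],[28,3],[39,17],[40,3],[47,0]]
[[5,12],[10,18],[11,12],[16,14],[18,17],[32,3],[39,17],[40,3],[47,0]]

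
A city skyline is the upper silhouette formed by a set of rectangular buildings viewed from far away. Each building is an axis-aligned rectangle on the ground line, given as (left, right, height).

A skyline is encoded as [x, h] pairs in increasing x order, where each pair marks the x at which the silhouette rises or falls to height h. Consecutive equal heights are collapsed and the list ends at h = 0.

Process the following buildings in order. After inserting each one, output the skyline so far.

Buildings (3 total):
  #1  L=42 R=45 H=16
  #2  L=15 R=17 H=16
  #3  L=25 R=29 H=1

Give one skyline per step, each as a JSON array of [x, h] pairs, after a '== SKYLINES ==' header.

== SKYLINES ==
[[42,16],[45,0]]
[[15,16],[17,0],[42,16],[45,0]]
[[15,16],[17,0],[25,1],[29,0],[42,16],[45,0]]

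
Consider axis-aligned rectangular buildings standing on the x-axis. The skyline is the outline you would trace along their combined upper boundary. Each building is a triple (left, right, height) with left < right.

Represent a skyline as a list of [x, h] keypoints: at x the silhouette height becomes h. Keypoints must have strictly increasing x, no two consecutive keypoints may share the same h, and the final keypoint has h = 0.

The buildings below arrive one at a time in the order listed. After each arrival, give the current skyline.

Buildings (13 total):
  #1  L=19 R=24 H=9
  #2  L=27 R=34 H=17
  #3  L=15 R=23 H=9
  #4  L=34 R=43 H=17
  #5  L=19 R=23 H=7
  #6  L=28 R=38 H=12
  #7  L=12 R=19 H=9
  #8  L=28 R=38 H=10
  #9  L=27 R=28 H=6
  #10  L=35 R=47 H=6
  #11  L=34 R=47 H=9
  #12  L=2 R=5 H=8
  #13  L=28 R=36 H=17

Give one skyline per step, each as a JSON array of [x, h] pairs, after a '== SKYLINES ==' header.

== SKYLINES ==
[[19,9],[24,0]]
[[19,9],[24,0],[27,17],[34,0]]
[[15,9],[24,0],[27,17],[34,0]]
[[15,9],[24,0],[27,17],[43,0]]
[[15,9],[24,0],[27,17],[43,0]]
[[15,9],[24,0],[27,17],[43,0]]
[[12,9],[24,0],[27,17],[43,0]]
[[12,9],[24,0],[27,17],[43,0]]
[[12,9],[24,0],[27,17],[43,0]]
[[12,9],[24,0],[27,17],[43,6],[47,0]]
[[12,9],[24,0],[27,17],[43,9],[47,0]]
[[2,8],[5,0],[12,9],[24,0],[27,17],[43,9],[47,0]]
[[2,8],[5,0],[12,9],[24,0],[27,17],[43,9],[47,0]]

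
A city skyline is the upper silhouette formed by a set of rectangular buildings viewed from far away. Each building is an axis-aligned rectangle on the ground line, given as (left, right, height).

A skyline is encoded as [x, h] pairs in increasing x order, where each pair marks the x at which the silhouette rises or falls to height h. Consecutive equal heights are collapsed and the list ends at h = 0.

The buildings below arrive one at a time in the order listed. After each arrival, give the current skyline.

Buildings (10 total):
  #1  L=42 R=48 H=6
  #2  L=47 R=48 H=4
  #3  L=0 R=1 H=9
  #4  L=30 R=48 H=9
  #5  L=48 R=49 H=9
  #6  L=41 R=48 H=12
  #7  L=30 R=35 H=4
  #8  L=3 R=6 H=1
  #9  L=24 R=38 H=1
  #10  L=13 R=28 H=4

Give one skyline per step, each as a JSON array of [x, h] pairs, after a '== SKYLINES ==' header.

== SKYLINES ==
[[42,6],[48,0]]
[[42,6],[48,0]]
[[0,9],[1,0],[42,6],[48,0]]
[[0,9],[1,0],[30,9],[48,0]]
[[0,9],[1,0],[30,9],[49,0]]
[[0,9],[1,0],[30,9],[41,12],[48,9],[49,0]]
[[0,9],[1,0],[30,9],[41,12],[48,9],[49,0]]
[[0,9],[1,0],[3,1],[6,0],[30,9],[41,12],[48,9],[49,0]]
[[0,9],[1,0],[3,1],[6,0],[24,1],[30,9],[41,12],[48,9],[49,0]]
[[0,9],[1,0],[3,1],[6,0],[13,4],[28,1],[30,9],[41,12],[48,9],[49,0]]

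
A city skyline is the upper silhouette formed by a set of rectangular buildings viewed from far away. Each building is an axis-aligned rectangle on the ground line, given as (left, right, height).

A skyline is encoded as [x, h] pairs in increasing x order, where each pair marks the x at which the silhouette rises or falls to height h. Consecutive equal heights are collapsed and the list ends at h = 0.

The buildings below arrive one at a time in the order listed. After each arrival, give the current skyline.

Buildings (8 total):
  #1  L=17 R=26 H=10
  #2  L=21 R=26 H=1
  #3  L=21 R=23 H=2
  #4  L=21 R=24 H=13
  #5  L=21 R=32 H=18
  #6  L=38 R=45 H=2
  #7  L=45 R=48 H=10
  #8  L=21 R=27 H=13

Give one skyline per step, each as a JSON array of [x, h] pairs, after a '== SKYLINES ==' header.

== SKYLINES ==
[[17,10],[26,0]]
[[17,10],[26,0]]
[[17,10],[26,0]]
[[17,10],[21,13],[24,10],[26,0]]
[[17,10],[21,18],[32,0]]
[[17,10],[21,18],[32,0],[38,2],[45,0]]
[[17,10],[21,18],[32,0],[38,2],[45,10],[48,0]]
[[17,10],[21,18],[32,0],[38,2],[45,10],[48,0]]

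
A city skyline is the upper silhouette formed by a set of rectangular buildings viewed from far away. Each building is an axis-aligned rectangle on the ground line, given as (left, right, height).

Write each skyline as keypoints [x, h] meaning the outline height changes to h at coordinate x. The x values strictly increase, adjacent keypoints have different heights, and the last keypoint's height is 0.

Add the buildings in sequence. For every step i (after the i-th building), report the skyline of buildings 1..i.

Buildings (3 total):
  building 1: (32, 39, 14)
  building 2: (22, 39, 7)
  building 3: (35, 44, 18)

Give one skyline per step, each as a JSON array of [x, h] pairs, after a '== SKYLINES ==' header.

== SKYLINES ==
[[32,14],[39,0]]
[[22,7],[32,14],[39,0]]
[[22,7],[32,14],[35,18],[44,0]]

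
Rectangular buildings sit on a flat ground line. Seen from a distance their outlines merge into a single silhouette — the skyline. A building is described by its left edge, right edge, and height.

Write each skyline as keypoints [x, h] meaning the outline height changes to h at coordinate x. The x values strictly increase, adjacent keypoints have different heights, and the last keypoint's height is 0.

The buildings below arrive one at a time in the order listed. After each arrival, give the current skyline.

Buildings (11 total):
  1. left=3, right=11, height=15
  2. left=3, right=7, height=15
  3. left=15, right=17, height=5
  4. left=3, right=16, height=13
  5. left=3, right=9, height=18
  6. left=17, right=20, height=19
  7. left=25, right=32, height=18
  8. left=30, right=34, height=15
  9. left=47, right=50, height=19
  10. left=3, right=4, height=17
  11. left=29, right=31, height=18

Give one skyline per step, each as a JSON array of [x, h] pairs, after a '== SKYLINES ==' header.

== SKYLINES ==
[[3,15],[11,0]]
[[3,15],[11,0]]
[[3,15],[11,0],[15,5],[17,0]]
[[3,15],[11,13],[16,5],[17,0]]
[[3,18],[9,15],[11,13],[16,5],[17,0]]
[[3,18],[9,15],[11,13],[16,5],[17,19],[20,0]]
[[3,18],[9,15],[11,13],[16,5],[17,19],[20,0],[25,18],[32,0]]
[[3,18],[9,15],[11,13],[16,5],[17,19],[20,0],[25,18],[32,15],[34,0]]
[[3,18],[9,15],[11,13],[16,5],[17,19],[20,0],[25,18],[32,15],[34,0],[47,19],[50,0]]
[[3,18],[9,15],[11,13],[16,5],[17,19],[20,0],[25,18],[32,15],[34,0],[47,19],[50,0]]
[[3,18],[9,15],[11,13],[16,5],[17,19],[20,0],[25,18],[32,15],[34,0],[47,19],[50,0]]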